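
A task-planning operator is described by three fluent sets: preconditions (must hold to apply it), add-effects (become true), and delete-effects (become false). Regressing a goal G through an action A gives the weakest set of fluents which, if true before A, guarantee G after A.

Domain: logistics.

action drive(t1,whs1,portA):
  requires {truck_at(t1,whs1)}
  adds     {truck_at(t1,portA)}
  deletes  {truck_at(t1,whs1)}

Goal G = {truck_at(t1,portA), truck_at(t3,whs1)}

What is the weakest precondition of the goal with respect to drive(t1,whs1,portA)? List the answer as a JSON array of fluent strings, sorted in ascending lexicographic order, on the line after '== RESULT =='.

Compute (G \ add) ∪ pre:
  G ∩ del = {}  (empty — regression defined)
  G \ add = {truck_at(t1,portA), truck_at(t3,whs1)} \ {truck_at(t1,portA)} = {truck_at(t3,whs1)}
  ∪ pre   = {truck_at(t3,whs1)} ∪ {truck_at(t1,whs1)}
          = {truck_at(t1,whs1), truck_at(t3,whs1)}

== RESULT ==
["truck_at(t1,whs1)", "truck_at(t3,whs1)"]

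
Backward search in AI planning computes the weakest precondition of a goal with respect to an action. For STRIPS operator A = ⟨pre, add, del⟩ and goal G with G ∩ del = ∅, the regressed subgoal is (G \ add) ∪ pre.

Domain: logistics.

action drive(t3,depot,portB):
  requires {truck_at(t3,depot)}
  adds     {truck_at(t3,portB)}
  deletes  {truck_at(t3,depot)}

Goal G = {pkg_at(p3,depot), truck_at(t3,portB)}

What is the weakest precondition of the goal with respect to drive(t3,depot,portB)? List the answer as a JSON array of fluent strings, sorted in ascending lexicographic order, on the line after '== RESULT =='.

Regress:
  G ∩ del = {}  (empty — regression defined)
  G \ add = {pkg_at(p3,depot), truck_at(t3,portB)} \ {truck_at(t3,portB)} = {pkg_at(p3,depot)}
  ∪ pre   = {pkg_at(p3,depot)} ∪ {truck_at(t3,depot)}
          = {pkg_at(p3,depot), truck_at(t3,depot)}

== RESULT ==
["pkg_at(p3,depot)", "truck_at(t3,depot)"]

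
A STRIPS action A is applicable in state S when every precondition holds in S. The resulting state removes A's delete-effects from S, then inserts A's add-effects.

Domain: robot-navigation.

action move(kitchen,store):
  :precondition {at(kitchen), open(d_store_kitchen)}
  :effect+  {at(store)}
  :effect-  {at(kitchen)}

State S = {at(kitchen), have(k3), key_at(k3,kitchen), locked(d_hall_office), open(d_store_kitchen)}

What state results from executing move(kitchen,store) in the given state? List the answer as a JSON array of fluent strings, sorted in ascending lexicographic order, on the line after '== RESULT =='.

Compute (S \ del) ∪ add:
  pre ⊆ S: {at(kitchen), open(d_store_kitchen)} ⊆ S  — applicable
  S \ del = {have(k3), key_at(k3,kitchen), locked(d_hall_office), open(d_store_kitchen)}
  ∪ add   = {at(store), have(k3), key_at(k3,kitchen), locked(d_hall_office), open(d_store_kitchen)}

== RESULT ==
["at(store)", "have(k3)", "key_at(k3,kitchen)", "locked(d_hall_office)", "open(d_store_kitchen)"]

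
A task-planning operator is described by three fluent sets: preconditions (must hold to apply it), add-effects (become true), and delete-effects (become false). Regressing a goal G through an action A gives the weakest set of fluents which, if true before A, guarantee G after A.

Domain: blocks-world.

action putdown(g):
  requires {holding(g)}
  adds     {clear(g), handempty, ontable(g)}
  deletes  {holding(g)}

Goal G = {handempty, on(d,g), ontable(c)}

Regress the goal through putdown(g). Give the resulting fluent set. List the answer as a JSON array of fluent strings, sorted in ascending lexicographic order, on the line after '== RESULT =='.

Regress:
  G ∩ del = {}  (empty — regression defined)
  G \ add = {handempty, on(d,g), ontable(c)} \ {clear(g), handempty, ontable(g)} = {on(d,g), ontable(c)}
  ∪ pre   = {on(d,g), ontable(c)} ∪ {holding(g)}
          = {holding(g), on(d,g), ontable(c)}

== RESULT ==
["holding(g)", "on(d,g)", "ontable(c)"]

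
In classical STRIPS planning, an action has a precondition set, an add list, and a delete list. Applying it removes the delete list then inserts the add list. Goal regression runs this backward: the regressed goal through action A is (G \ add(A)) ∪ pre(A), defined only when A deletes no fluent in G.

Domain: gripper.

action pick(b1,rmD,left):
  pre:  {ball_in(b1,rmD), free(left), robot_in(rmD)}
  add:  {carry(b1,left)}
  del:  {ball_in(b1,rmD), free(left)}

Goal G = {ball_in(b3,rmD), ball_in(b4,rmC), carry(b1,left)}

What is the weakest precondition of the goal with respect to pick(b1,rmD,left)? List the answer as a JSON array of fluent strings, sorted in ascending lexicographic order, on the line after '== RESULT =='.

Compute (G \ add) ∪ pre:
  G ∩ del = {}  (empty — regression defined)
  G \ add = {ball_in(b3,rmD), ball_in(b4,rmC), carry(b1,left)} \ {carry(b1,left)} = {ball_in(b3,rmD), ball_in(b4,rmC)}
  ∪ pre   = {ball_in(b3,rmD), ball_in(b4,rmC)} ∪ {ball_in(b1,rmD), free(left), robot_in(rmD)}
          = {ball_in(b1,rmD), ball_in(b3,rmD), ball_in(b4,rmC), free(left), robot_in(rmD)}

== RESULT ==
["ball_in(b1,rmD)", "ball_in(b3,rmD)", "ball_in(b4,rmC)", "free(left)", "robot_in(rmD)"]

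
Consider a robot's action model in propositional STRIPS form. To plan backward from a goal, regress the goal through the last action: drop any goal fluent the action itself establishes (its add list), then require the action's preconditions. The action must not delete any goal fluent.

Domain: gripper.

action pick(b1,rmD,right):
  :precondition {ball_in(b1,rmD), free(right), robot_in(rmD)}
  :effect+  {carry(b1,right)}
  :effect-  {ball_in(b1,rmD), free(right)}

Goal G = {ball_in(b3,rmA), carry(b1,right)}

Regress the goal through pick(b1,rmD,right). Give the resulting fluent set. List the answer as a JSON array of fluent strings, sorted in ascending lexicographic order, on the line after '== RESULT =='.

Regress:
  G ∩ del = {}  (empty — regression defined)
  G \ add = {ball_in(b3,rmA), carry(b1,right)} \ {carry(b1,right)} = {ball_in(b3,rmA)}
  ∪ pre   = {ball_in(b3,rmA)} ∪ {ball_in(b1,rmD), free(right), robot_in(rmD)}
          = {ball_in(b1,rmD), ball_in(b3,rmA), free(right), robot_in(rmD)}

== RESULT ==
["ball_in(b1,rmD)", "ball_in(b3,rmA)", "free(right)", "robot_in(rmD)"]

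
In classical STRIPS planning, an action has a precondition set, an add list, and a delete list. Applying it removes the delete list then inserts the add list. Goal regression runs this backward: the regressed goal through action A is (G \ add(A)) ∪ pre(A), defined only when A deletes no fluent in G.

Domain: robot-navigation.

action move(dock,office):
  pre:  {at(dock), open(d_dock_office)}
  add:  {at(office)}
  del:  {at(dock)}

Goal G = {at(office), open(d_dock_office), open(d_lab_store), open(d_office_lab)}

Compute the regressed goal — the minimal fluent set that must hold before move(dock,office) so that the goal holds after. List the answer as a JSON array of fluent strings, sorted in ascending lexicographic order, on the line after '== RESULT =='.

Compute (G \ add) ∪ pre:
  G ∩ del = {}  (empty — regression defined)
  G \ add = {at(office), open(d_dock_office), open(d_lab_store), open(d_office_lab)} \ {at(office)} = {open(d_dock_office), open(d_lab_store), open(d_office_lab)}
  ∪ pre   = {open(d_dock_office), open(d_lab_store), open(d_office_lab)} ∪ {at(dock), open(d_dock_office)}
          = {at(dock), open(d_dock_office), open(d_lab_store), open(d_office_lab)}

== RESULT ==
["at(dock)", "open(d_dock_office)", "open(d_lab_store)", "open(d_office_lab)"]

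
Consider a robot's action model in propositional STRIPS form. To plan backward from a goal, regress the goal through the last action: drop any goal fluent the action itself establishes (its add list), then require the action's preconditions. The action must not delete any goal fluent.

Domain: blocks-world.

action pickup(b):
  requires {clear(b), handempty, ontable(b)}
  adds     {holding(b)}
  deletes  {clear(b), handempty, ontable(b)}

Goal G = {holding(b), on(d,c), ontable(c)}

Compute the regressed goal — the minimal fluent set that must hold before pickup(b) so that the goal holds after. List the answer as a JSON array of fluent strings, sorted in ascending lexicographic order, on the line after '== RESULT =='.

Regress:
  G ∩ del = {}  (empty — regression defined)
  G \ add = {holding(b), on(d,c), ontable(c)} \ {holding(b)} = {on(d,c), ontable(c)}
  ∪ pre   = {on(d,c), ontable(c)} ∪ {clear(b), handempty, ontable(b)}
          = {clear(b), handempty, on(d,c), ontable(b), ontable(c)}

== RESULT ==
["clear(b)", "handempty", "on(d,c)", "ontable(b)", "ontable(c)"]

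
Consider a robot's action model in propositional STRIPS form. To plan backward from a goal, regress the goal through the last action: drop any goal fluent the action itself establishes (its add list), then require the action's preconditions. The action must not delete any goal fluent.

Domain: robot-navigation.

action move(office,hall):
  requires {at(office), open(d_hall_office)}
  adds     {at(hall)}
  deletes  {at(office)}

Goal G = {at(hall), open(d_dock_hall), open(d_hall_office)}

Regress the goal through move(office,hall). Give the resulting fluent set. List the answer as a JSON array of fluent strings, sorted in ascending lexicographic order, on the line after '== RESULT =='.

Regress:
  G ∩ del = {}  (empty — regression defined)
  G \ add = {at(hall), open(d_dock_hall), open(d_hall_office)} \ {at(hall)} = {open(d_dock_hall), open(d_hall_office)}
  ∪ pre   = {open(d_dock_hall), open(d_hall_office)} ∪ {at(office), open(d_hall_office)}
          = {at(office), open(d_dock_hall), open(d_hall_office)}

== RESULT ==
["at(office)", "open(d_dock_hall)", "open(d_hall_office)"]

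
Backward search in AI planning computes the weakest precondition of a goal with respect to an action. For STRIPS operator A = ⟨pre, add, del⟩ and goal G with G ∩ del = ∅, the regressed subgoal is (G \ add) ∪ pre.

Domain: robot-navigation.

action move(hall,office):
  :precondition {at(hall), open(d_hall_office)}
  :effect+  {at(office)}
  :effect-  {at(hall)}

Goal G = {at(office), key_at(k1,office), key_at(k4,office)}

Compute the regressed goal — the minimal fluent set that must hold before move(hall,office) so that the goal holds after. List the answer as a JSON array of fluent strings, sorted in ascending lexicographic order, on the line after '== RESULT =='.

Compute (G \ add) ∪ pre:
  G ∩ del = {}  (empty — regression defined)
  G \ add = {at(office), key_at(k1,office), key_at(k4,office)} \ {at(office)} = {key_at(k1,office), key_at(k4,office)}
  ∪ pre   = {key_at(k1,office), key_at(k4,office)} ∪ {at(hall), open(d_hall_office)}
          = {at(hall), key_at(k1,office), key_at(k4,office), open(d_hall_office)}

== RESULT ==
["at(hall)", "key_at(k1,office)", "key_at(k4,office)", "open(d_hall_office)"]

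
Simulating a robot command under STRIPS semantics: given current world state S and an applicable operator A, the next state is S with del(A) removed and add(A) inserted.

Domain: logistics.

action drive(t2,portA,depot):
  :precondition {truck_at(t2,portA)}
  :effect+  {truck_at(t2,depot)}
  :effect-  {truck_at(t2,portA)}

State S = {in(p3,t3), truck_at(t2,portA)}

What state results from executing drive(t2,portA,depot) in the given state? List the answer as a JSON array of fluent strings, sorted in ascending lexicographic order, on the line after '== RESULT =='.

Compute (S \ del) ∪ add:
  pre ⊆ S: {truck_at(t2,portA)} ⊆ S  — applicable
  S \ del = {in(p3,t3)}
  ∪ add   = {in(p3,t3), truck_at(t2,depot)}

== RESULT ==
["in(p3,t3)", "truck_at(t2,depot)"]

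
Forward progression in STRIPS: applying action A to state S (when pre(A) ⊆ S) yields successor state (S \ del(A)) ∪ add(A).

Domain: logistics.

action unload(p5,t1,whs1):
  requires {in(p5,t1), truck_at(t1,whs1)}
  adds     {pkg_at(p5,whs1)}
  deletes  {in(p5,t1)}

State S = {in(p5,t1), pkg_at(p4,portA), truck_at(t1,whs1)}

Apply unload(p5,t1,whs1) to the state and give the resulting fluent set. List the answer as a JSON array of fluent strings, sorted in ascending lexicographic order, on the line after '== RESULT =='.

Compute (S \ del) ∪ add:
  pre ⊆ S: {in(p5,t1), truck_at(t1,whs1)} ⊆ S  — applicable
  S \ del = {pkg_at(p4,portA), truck_at(t1,whs1)}
  ∪ add   = {pkg_at(p4,portA), pkg_at(p5,whs1), truck_at(t1,whs1)}

== RESULT ==
["pkg_at(p4,portA)", "pkg_at(p5,whs1)", "truck_at(t1,whs1)"]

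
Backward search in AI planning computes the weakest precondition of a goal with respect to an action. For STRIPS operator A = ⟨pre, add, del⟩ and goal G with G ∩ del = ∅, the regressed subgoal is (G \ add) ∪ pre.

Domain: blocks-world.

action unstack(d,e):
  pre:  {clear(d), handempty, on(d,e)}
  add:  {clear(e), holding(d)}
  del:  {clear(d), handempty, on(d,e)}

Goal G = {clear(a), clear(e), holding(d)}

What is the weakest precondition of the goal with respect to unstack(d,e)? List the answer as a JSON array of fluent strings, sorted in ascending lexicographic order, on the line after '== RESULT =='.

Regress:
  G ∩ del = {}  (empty — regression defined)
  G \ add = {clear(a), clear(e), holding(d)} \ {clear(e), holding(d)} = {clear(a)}
  ∪ pre   = {clear(a)} ∪ {clear(d), handempty, on(d,e)}
          = {clear(a), clear(d), handempty, on(d,e)}

== RESULT ==
["clear(a)", "clear(d)", "handempty", "on(d,e)"]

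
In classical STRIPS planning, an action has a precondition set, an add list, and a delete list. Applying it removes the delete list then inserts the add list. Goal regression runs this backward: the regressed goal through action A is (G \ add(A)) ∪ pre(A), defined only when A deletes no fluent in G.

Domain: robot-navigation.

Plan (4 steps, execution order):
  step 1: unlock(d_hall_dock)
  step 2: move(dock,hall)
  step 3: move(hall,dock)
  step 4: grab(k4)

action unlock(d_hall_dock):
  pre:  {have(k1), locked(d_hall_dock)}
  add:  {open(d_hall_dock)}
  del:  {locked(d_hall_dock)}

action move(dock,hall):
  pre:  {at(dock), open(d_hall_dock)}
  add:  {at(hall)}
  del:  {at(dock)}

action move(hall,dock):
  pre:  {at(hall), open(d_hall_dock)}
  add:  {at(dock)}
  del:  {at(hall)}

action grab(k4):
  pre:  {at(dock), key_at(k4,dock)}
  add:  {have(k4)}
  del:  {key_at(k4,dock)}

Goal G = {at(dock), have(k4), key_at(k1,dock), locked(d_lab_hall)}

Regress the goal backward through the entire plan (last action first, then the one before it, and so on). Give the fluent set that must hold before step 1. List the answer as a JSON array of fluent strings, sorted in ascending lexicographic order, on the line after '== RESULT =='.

Work backward from the goal:
  through step 4 (grab(k4)): drop {have(k4)}, keep {at(dock), key_at(k1,dock), locked(d_lab_hall)}, require {at(dock), key_at(k4,dock)}
    → {at(dock), key_at(k1,dock), key_at(k4,dock), locked(d_lab_hall)}
  through step 3 (move(hall,dock)): drop {at(dock)}, keep {key_at(k1,dock), key_at(k4,dock), locked(d_lab_hall)}, require {at(hall), open(d_hall_dock)}
    → {at(hall), key_at(k1,dock), key_at(k4,dock), locked(d_lab_hall), open(d_hall_dock)}
  through step 2 (move(dock,hall)): drop {at(hall)}, keep {key_at(k1,dock), key_at(k4,dock), locked(d_lab_hall), open(d_hall_dock)}, require {at(dock), open(d_hall_dock)}
    → {at(dock), key_at(k1,dock), key_at(k4,dock), locked(d_lab_hall), open(d_hall_dock)}
  through step 1 (unlock(d_hall_dock)): drop {open(d_hall_dock)}, keep {at(dock), key_at(k1,dock), key_at(k4,dock), locked(d_lab_hall)}, require {have(k1), locked(d_hall_dock)}
    → {at(dock), have(k1), key_at(k1,dock), key_at(k4,dock), locked(d_hall_dock), locked(d_lab_hall)}

== RESULT ==
["at(dock)", "have(k1)", "key_at(k1,dock)", "key_at(k4,dock)", "locked(d_hall_dock)", "locked(d_lab_hall)"]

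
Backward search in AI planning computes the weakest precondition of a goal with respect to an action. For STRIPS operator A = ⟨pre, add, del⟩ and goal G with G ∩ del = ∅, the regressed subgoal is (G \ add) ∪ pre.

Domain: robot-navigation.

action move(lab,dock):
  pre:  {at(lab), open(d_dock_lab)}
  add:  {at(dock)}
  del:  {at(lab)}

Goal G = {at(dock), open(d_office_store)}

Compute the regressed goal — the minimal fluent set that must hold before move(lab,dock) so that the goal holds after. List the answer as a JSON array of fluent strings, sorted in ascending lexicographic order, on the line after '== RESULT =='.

Compute (G \ add) ∪ pre:
  G ∩ del = {}  (empty — regression defined)
  G \ add = {at(dock), open(d_office_store)} \ {at(dock)} = {open(d_office_store)}
  ∪ pre   = {open(d_office_store)} ∪ {at(lab), open(d_dock_lab)}
          = {at(lab), open(d_dock_lab), open(d_office_store)}

== RESULT ==
["at(lab)", "open(d_dock_lab)", "open(d_office_store)"]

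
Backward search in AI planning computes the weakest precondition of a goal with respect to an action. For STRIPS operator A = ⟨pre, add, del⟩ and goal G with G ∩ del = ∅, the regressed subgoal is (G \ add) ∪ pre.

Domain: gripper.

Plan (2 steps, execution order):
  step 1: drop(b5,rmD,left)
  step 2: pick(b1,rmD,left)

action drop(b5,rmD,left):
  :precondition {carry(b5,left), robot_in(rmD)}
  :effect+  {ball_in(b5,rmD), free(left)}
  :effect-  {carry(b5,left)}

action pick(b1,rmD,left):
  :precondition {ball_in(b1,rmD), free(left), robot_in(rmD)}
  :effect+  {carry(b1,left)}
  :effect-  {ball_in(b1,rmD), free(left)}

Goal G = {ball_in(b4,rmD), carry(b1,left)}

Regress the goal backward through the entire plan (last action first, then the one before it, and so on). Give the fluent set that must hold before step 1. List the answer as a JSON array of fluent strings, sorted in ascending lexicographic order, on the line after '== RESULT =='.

Regress step by step:
  through step 2 (pick(b1,rmD,left)): drop {carry(b1,left)}, keep {ball_in(b4,rmD)}, require {ball_in(b1,rmD), free(left), robot_in(rmD)}
    → {ball_in(b1,rmD), ball_in(b4,rmD), free(left), robot_in(rmD)}
  through step 1 (drop(b5,rmD,left)): drop {free(left)}, keep {ball_in(b1,rmD), ball_in(b4,rmD), robot_in(rmD)}, require {carry(b5,left), robot_in(rmD)}
    → {ball_in(b1,rmD), ball_in(b4,rmD), carry(b5,left), robot_in(rmD)}

== RESULT ==
["ball_in(b1,rmD)", "ball_in(b4,rmD)", "carry(b5,left)", "robot_in(rmD)"]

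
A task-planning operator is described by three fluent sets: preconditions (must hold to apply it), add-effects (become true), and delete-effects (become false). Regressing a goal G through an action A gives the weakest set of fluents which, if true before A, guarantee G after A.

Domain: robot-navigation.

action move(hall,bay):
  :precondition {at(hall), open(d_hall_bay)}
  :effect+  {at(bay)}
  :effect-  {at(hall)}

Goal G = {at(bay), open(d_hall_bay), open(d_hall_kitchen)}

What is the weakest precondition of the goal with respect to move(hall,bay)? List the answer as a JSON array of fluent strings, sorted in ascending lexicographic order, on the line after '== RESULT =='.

Regress:
  G ∩ del = {}  (empty — regression defined)
  G \ add = {at(bay), open(d_hall_bay), open(d_hall_kitchen)} \ {at(bay)} = {open(d_hall_bay), open(d_hall_kitchen)}
  ∪ pre   = {open(d_hall_bay), open(d_hall_kitchen)} ∪ {at(hall), open(d_hall_bay)}
          = {at(hall), open(d_hall_bay), open(d_hall_kitchen)}

== RESULT ==
["at(hall)", "open(d_hall_bay)", "open(d_hall_kitchen)"]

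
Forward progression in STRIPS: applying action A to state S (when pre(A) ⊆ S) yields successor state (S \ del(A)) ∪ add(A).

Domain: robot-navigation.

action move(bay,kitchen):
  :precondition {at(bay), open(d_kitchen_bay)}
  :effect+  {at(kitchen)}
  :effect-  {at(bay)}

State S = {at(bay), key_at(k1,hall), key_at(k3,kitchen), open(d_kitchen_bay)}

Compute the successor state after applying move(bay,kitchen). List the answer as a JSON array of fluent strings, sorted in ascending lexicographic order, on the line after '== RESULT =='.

Compute (S \ del) ∪ add:
  pre ⊆ S: {at(bay), open(d_kitchen_bay)} ⊆ S  — applicable
  S \ del = {key_at(k1,hall), key_at(k3,kitchen), open(d_kitchen_bay)}
  ∪ add   = {at(kitchen), key_at(k1,hall), key_at(k3,kitchen), open(d_kitchen_bay)}

== RESULT ==
["at(kitchen)", "key_at(k1,hall)", "key_at(k3,kitchen)", "open(d_kitchen_bay)"]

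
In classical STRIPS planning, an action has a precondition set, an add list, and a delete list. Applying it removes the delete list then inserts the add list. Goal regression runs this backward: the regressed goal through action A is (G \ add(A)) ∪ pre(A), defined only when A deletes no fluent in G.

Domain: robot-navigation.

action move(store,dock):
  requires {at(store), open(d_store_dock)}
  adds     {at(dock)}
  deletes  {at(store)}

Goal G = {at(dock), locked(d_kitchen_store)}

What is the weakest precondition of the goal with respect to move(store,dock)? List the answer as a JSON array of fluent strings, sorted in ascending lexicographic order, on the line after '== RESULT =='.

Regress:
  G ∩ del = {}  (empty — regression defined)
  G \ add = {at(dock), locked(d_kitchen_store)} \ {at(dock)} = {locked(d_kitchen_store)}
  ∪ pre   = {locked(d_kitchen_store)} ∪ {at(store), open(d_store_dock)}
          = {at(store), locked(d_kitchen_store), open(d_store_dock)}

== RESULT ==
["at(store)", "locked(d_kitchen_store)", "open(d_store_dock)"]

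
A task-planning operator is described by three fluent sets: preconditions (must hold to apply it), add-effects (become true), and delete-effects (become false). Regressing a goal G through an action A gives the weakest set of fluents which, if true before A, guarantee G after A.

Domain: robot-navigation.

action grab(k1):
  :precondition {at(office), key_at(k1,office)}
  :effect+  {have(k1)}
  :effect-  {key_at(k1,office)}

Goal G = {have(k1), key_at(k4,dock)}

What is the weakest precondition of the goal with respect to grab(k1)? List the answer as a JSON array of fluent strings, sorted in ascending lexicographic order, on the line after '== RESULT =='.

Compute (G \ add) ∪ pre:
  G ∩ del = {}  (empty — regression defined)
  G \ add = {have(k1), key_at(k4,dock)} \ {have(k1)} = {key_at(k4,dock)}
  ∪ pre   = {key_at(k4,dock)} ∪ {at(office), key_at(k1,office)}
          = {at(office), key_at(k1,office), key_at(k4,dock)}

== RESULT ==
["at(office)", "key_at(k1,office)", "key_at(k4,dock)"]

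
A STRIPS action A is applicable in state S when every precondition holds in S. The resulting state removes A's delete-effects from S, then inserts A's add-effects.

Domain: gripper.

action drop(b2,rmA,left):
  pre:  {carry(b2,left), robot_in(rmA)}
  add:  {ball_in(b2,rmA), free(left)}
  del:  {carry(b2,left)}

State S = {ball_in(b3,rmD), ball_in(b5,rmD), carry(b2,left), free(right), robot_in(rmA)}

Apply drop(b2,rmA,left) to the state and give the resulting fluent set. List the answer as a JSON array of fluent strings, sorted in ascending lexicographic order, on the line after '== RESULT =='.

Compute (S \ del) ∪ add:
  pre ⊆ S: {carry(b2,left), robot_in(rmA)} ⊆ S  — applicable
  S \ del = {ball_in(b3,rmD), ball_in(b5,rmD), free(right), robot_in(rmA)}
  ∪ add   = {ball_in(b2,rmA), ball_in(b3,rmD), ball_in(b5,rmD), free(left), free(right), robot_in(rmA)}

== RESULT ==
["ball_in(b2,rmA)", "ball_in(b3,rmD)", "ball_in(b5,rmD)", "free(left)", "free(right)", "robot_in(rmA)"]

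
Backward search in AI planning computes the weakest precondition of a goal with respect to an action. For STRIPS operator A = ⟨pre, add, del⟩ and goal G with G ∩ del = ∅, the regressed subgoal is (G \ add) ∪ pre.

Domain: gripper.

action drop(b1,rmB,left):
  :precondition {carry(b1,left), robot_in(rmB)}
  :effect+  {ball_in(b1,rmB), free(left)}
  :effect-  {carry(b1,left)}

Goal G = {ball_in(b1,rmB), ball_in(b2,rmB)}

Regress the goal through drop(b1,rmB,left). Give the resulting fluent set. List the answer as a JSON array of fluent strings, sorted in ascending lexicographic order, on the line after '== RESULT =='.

Regress:
  G ∩ del = {}  (empty — regression defined)
  G \ add = {ball_in(b1,rmB), ball_in(b2,rmB)} \ {ball_in(b1,rmB), free(left)} = {ball_in(b2,rmB)}
  ∪ pre   = {ball_in(b2,rmB)} ∪ {carry(b1,left), robot_in(rmB)}
          = {ball_in(b2,rmB), carry(b1,left), robot_in(rmB)}

== RESULT ==
["ball_in(b2,rmB)", "carry(b1,left)", "robot_in(rmB)"]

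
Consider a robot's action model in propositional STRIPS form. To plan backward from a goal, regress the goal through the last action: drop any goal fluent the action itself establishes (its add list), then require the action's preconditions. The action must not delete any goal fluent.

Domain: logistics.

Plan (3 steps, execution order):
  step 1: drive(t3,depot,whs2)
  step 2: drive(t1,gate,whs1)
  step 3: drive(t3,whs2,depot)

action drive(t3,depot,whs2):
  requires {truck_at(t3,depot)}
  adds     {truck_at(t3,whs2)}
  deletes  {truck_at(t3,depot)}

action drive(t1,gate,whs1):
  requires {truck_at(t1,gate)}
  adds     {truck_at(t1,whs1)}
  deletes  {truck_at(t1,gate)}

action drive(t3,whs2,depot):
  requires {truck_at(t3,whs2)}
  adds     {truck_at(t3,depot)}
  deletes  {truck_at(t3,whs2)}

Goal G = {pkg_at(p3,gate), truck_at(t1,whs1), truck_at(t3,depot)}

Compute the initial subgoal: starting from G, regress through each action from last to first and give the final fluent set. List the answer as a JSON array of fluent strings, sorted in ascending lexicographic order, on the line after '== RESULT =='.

Regress step by step:
  through step 3 (drive(t3,whs2,depot)): drop {truck_at(t3,depot)}, keep {pkg_at(p3,gate), truck_at(t1,whs1)}, require {truck_at(t3,whs2)}
    → {pkg_at(p3,gate), truck_at(t1,whs1), truck_at(t3,whs2)}
  through step 2 (drive(t1,gate,whs1)): drop {truck_at(t1,whs1)}, keep {pkg_at(p3,gate), truck_at(t3,whs2)}, require {truck_at(t1,gate)}
    → {pkg_at(p3,gate), truck_at(t1,gate), truck_at(t3,whs2)}
  through step 1 (drive(t3,depot,whs2)): drop {truck_at(t3,whs2)}, keep {pkg_at(p3,gate), truck_at(t1,gate)}, require {truck_at(t3,depot)}
    → {pkg_at(p3,gate), truck_at(t1,gate), truck_at(t3,depot)}

== RESULT ==
["pkg_at(p3,gate)", "truck_at(t1,gate)", "truck_at(t3,depot)"]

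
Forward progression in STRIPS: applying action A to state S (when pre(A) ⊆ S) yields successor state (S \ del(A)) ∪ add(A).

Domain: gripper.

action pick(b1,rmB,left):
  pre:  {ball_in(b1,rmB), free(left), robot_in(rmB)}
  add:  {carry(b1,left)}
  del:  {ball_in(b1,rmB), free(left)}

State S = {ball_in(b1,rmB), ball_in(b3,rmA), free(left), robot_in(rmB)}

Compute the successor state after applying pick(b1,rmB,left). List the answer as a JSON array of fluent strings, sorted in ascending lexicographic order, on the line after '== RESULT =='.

Progress:
  pre ⊆ S: {ball_in(b1,rmB), free(left), robot_in(rmB)} ⊆ S  — applicable
  S \ del = {ball_in(b3,rmA), robot_in(rmB)}
  ∪ add   = {ball_in(b3,rmA), carry(b1,left), robot_in(rmB)}

== RESULT ==
["ball_in(b3,rmA)", "carry(b1,left)", "robot_in(rmB)"]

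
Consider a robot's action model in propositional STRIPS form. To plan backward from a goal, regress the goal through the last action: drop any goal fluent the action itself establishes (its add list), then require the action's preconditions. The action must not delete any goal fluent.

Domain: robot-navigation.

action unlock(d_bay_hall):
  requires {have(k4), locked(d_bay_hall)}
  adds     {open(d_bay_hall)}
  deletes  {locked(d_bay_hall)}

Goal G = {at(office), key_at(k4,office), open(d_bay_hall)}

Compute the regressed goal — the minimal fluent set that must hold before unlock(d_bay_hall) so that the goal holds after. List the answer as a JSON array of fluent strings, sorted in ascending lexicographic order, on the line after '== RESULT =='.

Compute (G \ add) ∪ pre:
  G ∩ del = {}  (empty — regression defined)
  G \ add = {at(office), key_at(k4,office), open(d_bay_hall)} \ {open(d_bay_hall)} = {at(office), key_at(k4,office)}
  ∪ pre   = {at(office), key_at(k4,office)} ∪ {have(k4), locked(d_bay_hall)}
          = {at(office), have(k4), key_at(k4,office), locked(d_bay_hall)}

== RESULT ==
["at(office)", "have(k4)", "key_at(k4,office)", "locked(d_bay_hall)"]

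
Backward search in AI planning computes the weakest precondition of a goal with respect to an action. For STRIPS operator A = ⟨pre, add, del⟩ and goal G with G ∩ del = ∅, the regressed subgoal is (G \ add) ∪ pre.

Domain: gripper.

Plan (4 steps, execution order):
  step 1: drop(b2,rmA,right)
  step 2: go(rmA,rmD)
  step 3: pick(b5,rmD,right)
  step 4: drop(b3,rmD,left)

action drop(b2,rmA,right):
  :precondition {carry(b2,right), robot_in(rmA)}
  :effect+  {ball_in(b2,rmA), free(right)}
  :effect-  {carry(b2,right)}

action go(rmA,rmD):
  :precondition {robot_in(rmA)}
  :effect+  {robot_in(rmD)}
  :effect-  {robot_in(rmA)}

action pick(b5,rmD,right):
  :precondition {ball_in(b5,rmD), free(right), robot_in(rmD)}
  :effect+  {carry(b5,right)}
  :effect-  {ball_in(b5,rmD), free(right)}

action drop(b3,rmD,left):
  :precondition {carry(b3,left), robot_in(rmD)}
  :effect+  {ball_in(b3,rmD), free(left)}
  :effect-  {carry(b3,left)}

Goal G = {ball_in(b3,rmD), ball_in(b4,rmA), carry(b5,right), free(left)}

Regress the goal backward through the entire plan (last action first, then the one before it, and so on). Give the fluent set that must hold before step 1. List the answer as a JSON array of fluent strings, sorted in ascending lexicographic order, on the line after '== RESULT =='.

Regress step by step:
  through step 4 (drop(b3,rmD,left)): drop {ball_in(b3,rmD), free(left)}, keep {ball_in(b4,rmA), carry(b5,right)}, require {carry(b3,left), robot_in(rmD)}
    → {ball_in(b4,rmA), carry(b3,left), carry(b5,right), robot_in(rmD)}
  through step 3 (pick(b5,rmD,right)): drop {carry(b5,right)}, keep {ball_in(b4,rmA), carry(b3,left), robot_in(rmD)}, require {ball_in(b5,rmD), free(right), robot_in(rmD)}
    → {ball_in(b4,rmA), ball_in(b5,rmD), carry(b3,left), free(right), robot_in(rmD)}
  through step 2 (go(rmA,rmD)): drop {robot_in(rmD)}, keep {ball_in(b4,rmA), ball_in(b5,rmD), carry(b3,left), free(right)}, require {robot_in(rmA)}
    → {ball_in(b4,rmA), ball_in(b5,rmD), carry(b3,left), free(right), robot_in(rmA)}
  through step 1 (drop(b2,rmA,right)): drop {free(right)}, keep {ball_in(b4,rmA), ball_in(b5,rmD), carry(b3,left), robot_in(rmA)}, require {carry(b2,right), robot_in(rmA)}
    → {ball_in(b4,rmA), ball_in(b5,rmD), carry(b2,right), carry(b3,left), robot_in(rmA)}

== RESULT ==
["ball_in(b4,rmA)", "ball_in(b5,rmD)", "carry(b2,right)", "carry(b3,left)", "robot_in(rmA)"]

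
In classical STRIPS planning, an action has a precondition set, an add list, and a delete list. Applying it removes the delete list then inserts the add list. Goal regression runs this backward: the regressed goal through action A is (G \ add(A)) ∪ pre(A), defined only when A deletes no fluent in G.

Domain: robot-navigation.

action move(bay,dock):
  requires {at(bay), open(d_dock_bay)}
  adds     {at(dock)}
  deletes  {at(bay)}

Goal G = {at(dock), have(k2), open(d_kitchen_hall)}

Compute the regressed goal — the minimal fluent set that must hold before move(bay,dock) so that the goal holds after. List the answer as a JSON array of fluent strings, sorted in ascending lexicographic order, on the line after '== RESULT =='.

Compute (G \ add) ∪ pre:
  G ∩ del = {}  (empty — regression defined)
  G \ add = {at(dock), have(k2), open(d_kitchen_hall)} \ {at(dock)} = {have(k2), open(d_kitchen_hall)}
  ∪ pre   = {have(k2), open(d_kitchen_hall)} ∪ {at(bay), open(d_dock_bay)}
          = {at(bay), have(k2), open(d_dock_bay), open(d_kitchen_hall)}

== RESULT ==
["at(bay)", "have(k2)", "open(d_dock_bay)", "open(d_kitchen_hall)"]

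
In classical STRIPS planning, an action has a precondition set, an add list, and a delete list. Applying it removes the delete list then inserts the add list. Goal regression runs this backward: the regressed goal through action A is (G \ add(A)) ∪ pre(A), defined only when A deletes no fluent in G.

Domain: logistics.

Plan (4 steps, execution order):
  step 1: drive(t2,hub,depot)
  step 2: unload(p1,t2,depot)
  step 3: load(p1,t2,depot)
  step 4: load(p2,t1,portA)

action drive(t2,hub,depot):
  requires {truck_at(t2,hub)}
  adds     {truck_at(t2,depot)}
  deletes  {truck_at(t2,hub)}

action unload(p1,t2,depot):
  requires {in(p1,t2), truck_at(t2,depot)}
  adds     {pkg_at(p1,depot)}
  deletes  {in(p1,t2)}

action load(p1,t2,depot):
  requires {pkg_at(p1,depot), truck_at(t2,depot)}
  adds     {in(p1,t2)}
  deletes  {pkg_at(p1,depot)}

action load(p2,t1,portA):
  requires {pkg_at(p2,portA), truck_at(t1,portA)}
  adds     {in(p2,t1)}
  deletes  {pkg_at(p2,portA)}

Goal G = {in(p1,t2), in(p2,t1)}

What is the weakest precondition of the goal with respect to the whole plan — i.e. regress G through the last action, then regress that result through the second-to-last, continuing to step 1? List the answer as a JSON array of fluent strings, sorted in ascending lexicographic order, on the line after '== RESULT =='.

Work backward from the goal:
  through step 4 (load(p2,t1,portA)): drop {in(p2,t1)}, keep {in(p1,t2)}, require {pkg_at(p2,portA), truck_at(t1,portA)}
    → {in(p1,t2), pkg_at(p2,portA), truck_at(t1,portA)}
  through step 3 (load(p1,t2,depot)): drop {in(p1,t2)}, keep {pkg_at(p2,portA), truck_at(t1,portA)}, require {pkg_at(p1,depot), truck_at(t2,depot)}
    → {pkg_at(p1,depot), pkg_at(p2,portA), truck_at(t1,portA), truck_at(t2,depot)}
  through step 2 (unload(p1,t2,depot)): drop {pkg_at(p1,depot)}, keep {pkg_at(p2,portA), truck_at(t1,portA), truck_at(t2,depot)}, require {in(p1,t2), truck_at(t2,depot)}
    → {in(p1,t2), pkg_at(p2,portA), truck_at(t1,portA), truck_at(t2,depot)}
  through step 1 (drive(t2,hub,depot)): drop {truck_at(t2,depot)}, keep {in(p1,t2), pkg_at(p2,portA), truck_at(t1,portA)}, require {truck_at(t2,hub)}
    → {in(p1,t2), pkg_at(p2,portA), truck_at(t1,portA), truck_at(t2,hub)}

== RESULT ==
["in(p1,t2)", "pkg_at(p2,portA)", "truck_at(t1,portA)", "truck_at(t2,hub)"]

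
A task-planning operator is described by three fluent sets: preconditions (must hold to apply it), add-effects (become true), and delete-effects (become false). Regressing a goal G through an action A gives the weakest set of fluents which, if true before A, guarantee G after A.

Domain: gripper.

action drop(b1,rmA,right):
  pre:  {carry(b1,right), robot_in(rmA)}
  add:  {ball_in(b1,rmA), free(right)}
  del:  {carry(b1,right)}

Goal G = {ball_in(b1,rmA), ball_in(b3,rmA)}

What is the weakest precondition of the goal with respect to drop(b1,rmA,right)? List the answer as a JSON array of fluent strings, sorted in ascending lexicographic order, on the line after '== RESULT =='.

Regress:
  G ∩ del = {}  (empty — regression defined)
  G \ add = {ball_in(b1,rmA), ball_in(b3,rmA)} \ {ball_in(b1,rmA), free(right)} = {ball_in(b3,rmA)}
  ∪ pre   = {ball_in(b3,rmA)} ∪ {carry(b1,right), robot_in(rmA)}
          = {ball_in(b3,rmA), carry(b1,right), robot_in(rmA)}

== RESULT ==
["ball_in(b3,rmA)", "carry(b1,right)", "robot_in(rmA)"]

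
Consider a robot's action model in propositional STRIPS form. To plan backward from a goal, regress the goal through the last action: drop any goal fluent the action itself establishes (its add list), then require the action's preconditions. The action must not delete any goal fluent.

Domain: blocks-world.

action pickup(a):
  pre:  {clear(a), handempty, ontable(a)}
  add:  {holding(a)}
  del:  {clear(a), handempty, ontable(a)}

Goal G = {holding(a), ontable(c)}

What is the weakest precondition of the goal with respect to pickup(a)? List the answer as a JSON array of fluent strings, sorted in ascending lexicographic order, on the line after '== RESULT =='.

Compute (G \ add) ∪ pre:
  G ∩ del = {}  (empty — regression defined)
  G \ add = {holding(a), ontable(c)} \ {holding(a)} = {ontable(c)}
  ∪ pre   = {ontable(c)} ∪ {clear(a), handempty, ontable(a)}
          = {clear(a), handempty, ontable(a), ontable(c)}

== RESULT ==
["clear(a)", "handempty", "ontable(a)", "ontable(c)"]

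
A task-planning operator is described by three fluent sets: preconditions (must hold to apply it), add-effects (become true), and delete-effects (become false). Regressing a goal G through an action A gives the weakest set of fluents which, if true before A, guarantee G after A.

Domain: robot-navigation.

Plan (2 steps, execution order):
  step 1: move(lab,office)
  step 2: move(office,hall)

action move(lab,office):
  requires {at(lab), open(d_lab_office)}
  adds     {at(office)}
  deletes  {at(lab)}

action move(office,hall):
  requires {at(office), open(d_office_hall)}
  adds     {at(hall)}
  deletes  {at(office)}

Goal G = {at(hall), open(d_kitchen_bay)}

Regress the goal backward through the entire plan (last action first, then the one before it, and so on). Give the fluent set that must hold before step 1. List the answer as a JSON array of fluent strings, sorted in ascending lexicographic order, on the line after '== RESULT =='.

Work backward from the goal:
  through step 2 (move(office,hall)): drop {at(hall)}, keep {open(d_kitchen_bay)}, require {at(office), open(d_office_hall)}
    → {at(office), open(d_kitchen_bay), open(d_office_hall)}
  through step 1 (move(lab,office)): drop {at(office)}, keep {open(d_kitchen_bay), open(d_office_hall)}, require {at(lab), open(d_lab_office)}
    → {at(lab), open(d_kitchen_bay), open(d_lab_office), open(d_office_hall)}

== RESULT ==
["at(lab)", "open(d_kitchen_bay)", "open(d_lab_office)", "open(d_office_hall)"]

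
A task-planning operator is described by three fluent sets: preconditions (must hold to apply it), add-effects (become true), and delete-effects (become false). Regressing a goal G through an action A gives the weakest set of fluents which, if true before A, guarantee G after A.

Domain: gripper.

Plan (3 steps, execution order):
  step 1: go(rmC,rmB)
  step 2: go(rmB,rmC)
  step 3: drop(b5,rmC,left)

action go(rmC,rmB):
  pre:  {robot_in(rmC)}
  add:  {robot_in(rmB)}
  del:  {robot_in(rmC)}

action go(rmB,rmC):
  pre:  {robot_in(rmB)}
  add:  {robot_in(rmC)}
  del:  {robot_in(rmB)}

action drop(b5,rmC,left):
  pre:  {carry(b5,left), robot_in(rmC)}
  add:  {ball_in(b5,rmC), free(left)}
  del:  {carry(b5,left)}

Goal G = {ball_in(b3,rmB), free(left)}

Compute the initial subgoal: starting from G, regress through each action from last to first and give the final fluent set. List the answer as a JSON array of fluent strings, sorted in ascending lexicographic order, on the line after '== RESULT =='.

Regress step by step:
  through step 3 (drop(b5,rmC,left)): drop {free(left)}, keep {ball_in(b3,rmB)}, require {carry(b5,left), robot_in(rmC)}
    → {ball_in(b3,rmB), carry(b5,left), robot_in(rmC)}
  through step 2 (go(rmB,rmC)): drop {robot_in(rmC)}, keep {ball_in(b3,rmB), carry(b5,left)}, require {robot_in(rmB)}
    → {ball_in(b3,rmB), carry(b5,left), robot_in(rmB)}
  through step 1 (go(rmC,rmB)): drop {robot_in(rmB)}, keep {ball_in(b3,rmB), carry(b5,left)}, require {robot_in(rmC)}
    → {ball_in(b3,rmB), carry(b5,left), robot_in(rmC)}

== RESULT ==
["ball_in(b3,rmB)", "carry(b5,left)", "robot_in(rmC)"]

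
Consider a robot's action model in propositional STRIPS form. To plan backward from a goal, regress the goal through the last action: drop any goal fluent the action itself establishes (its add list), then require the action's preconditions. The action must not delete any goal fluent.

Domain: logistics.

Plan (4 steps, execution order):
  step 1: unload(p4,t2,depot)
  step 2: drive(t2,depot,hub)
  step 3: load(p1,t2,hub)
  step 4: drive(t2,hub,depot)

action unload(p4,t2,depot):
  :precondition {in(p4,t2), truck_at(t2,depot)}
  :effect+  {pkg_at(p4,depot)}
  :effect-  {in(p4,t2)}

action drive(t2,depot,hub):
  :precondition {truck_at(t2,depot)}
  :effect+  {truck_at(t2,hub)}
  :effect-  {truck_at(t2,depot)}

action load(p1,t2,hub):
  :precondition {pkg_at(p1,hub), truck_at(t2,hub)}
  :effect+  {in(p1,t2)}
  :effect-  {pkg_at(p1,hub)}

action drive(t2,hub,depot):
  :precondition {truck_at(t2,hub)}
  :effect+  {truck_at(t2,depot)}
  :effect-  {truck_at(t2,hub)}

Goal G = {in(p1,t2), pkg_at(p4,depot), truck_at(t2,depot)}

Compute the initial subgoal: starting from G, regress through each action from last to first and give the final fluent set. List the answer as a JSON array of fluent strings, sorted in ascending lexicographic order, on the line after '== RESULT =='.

Regress step by step:
  through step 4 (drive(t2,hub,depot)): drop {truck_at(t2,depot)}, keep {in(p1,t2), pkg_at(p4,depot)}, require {truck_at(t2,hub)}
    → {in(p1,t2), pkg_at(p4,depot), truck_at(t2,hub)}
  through step 3 (load(p1,t2,hub)): drop {in(p1,t2)}, keep {pkg_at(p4,depot), truck_at(t2,hub)}, require {pkg_at(p1,hub), truck_at(t2,hub)}
    → {pkg_at(p1,hub), pkg_at(p4,depot), truck_at(t2,hub)}
  through step 2 (drive(t2,depot,hub)): drop {truck_at(t2,hub)}, keep {pkg_at(p1,hub), pkg_at(p4,depot)}, require {truck_at(t2,depot)}
    → {pkg_at(p1,hub), pkg_at(p4,depot), truck_at(t2,depot)}
  through step 1 (unload(p4,t2,depot)): drop {pkg_at(p4,depot)}, keep {pkg_at(p1,hub), truck_at(t2,depot)}, require {in(p4,t2), truck_at(t2,depot)}
    → {in(p4,t2), pkg_at(p1,hub), truck_at(t2,depot)}

== RESULT ==
["in(p4,t2)", "pkg_at(p1,hub)", "truck_at(t2,depot)"]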